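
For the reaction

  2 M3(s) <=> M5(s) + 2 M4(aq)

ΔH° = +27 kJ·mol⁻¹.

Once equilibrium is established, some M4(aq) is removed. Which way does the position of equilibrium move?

Removing M4 (aq), a product, drives the reaction to the right.

right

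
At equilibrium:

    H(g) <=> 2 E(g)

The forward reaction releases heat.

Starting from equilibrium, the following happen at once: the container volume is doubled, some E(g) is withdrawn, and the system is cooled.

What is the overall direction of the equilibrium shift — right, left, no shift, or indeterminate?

right

Gas moles: reactants 1, products 2 (Δn_gas = +1). Expansion shifts the system toward the side with more moles of gas — to the right.
Removing E (g), a product, drives the reaction to the right.
The forward reaction is exothermic. Lowering T favours the exothermic direction — shift to the right.
All effects act in the same direction — net shift to the right.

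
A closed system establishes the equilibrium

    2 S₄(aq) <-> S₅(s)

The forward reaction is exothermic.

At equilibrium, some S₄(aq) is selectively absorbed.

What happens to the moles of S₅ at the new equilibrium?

Removing S₄ (aq), a reactant, drives the reaction to the left.
The net shift is to the left. S₅ is a product, so its amount decreases.

decreases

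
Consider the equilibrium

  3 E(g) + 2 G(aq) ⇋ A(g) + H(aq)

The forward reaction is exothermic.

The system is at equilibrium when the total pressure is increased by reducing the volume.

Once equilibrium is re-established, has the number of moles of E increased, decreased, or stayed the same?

decreases

Gas moles: reactants 3, products 1 (Δn_gas = -2). Compression shifts the system toward the side with fewer moles of gas — to the right.
The net shift is to the right. E is a reactant, so its amount decreases.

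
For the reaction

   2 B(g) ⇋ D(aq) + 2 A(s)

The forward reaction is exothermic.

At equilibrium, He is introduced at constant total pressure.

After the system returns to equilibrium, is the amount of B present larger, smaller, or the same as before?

increases

Adding inert gas at constant total pressure expands the volume and lowers every reacting partial pressure. With Δn_gas = 0 − 2 = -2, Q moves away from K toward the side with fewer gas moles, so the system shifts toward the side with more gas moles — to the left.
The net shift is to the left. B is a reactant, so its amount increases.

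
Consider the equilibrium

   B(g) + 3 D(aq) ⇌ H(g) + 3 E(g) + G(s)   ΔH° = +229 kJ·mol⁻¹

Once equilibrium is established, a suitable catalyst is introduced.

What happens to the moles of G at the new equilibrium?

A catalyst speeds both forward and reverse rates equally; it changes neither Q nor K — no shift from this change.
No net shift occurs, so the amount of G is unchanged.

unchanged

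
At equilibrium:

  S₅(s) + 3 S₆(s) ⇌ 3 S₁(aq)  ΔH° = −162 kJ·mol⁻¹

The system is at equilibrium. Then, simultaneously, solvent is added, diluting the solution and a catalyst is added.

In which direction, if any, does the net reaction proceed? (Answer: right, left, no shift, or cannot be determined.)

Dilution lowers every aqueous concentration by the same factor. Δn_aq = 3 − 0 = +3, so the system shifts toward the side with more dissolved moles — to the right.
A catalyst speeds both forward and reverse rates equally; it changes neither Q nor K — no shift from this change.
Only the nonzero effect(s) matter; the net shift is to the right.

right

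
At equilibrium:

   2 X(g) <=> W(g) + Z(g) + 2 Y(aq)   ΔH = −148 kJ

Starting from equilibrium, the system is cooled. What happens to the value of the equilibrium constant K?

increases

K depends on temperature via the van 't Hoff relation. The forward reaction is exothermic, so lowering T increases K.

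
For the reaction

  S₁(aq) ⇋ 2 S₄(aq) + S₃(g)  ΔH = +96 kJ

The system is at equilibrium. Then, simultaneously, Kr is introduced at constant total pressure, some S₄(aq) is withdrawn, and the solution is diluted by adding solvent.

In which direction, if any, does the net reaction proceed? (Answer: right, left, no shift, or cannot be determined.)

Adding inert gas at constant total pressure expands the volume and lowers every reacting partial pressure. With Δn_gas = 1 − 0 = +1, Q moves away from K toward the side with fewer gas moles, so the system shifts toward the side with more gas moles — to the right.
Removing S₄ (aq), a product, drives the reaction to the right.
Dilution lowers every aqueous concentration by the same factor. Δn_aq = 2 − 1 = +1, so the system shifts toward the side with more dissolved moles — to the right.
All effects act in the same direction — net shift to the right.

right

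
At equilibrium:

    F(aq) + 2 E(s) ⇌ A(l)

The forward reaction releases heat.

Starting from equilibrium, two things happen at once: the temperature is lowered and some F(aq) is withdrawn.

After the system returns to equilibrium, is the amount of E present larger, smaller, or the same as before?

The forward reaction is exothermic. Lowering T favours the exothermic direction — shift to the right.
Removing F (aq), a reactant, drives the reaction to the left.
The two effects oppose each other, so the net shift — and hence the change in E — cannot be determined from the given information.

cannot be determined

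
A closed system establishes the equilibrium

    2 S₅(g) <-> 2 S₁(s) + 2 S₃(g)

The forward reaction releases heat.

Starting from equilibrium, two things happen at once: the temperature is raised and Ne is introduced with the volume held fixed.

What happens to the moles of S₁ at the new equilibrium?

decreases

The forward reaction is exothermic. Raising T favours the endothermic direction — shift to the left.
At constant volume, adding an inert gas leaves every reacting species' partial pressure unchanged, so Q is unchanged — no shift from this change.
The net shift is to the left. S₁ is a product, so its amount decreases.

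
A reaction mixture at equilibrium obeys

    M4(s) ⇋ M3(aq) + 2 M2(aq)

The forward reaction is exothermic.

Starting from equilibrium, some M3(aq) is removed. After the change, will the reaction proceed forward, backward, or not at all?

right

Removing M3 (aq), a product, drives the reaction to the right.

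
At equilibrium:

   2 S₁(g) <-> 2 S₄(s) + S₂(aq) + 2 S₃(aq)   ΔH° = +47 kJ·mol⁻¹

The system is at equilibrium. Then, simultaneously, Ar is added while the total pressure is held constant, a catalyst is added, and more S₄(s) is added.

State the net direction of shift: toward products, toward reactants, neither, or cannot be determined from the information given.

Adding inert gas at constant total pressure expands the volume and lowers every reacting partial pressure. With Δn_gas = 0 − 2 = -2, Q moves away from K toward the side with fewer gas moles, so the system shifts toward the side with more gas moles — to the left.
A catalyst speeds both forward and reverse rates equally; it changes neither Q nor K — no shift from this change.
S₄ is a pure solid; its activity is 1 regardless of amount, so Q is unaffected — no shift from this change.
Only the nonzero effect(s) matter; the net shift is to the left.

left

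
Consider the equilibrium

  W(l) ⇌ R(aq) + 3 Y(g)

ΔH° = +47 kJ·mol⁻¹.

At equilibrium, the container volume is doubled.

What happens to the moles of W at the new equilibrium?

decreases

Gas moles: reactants 0, products 3 (Δn_gas = +3). Expansion shifts the system toward the side with more moles of gas — to the right.
The net shift is to the right. W is a reactant, so its amount decreases.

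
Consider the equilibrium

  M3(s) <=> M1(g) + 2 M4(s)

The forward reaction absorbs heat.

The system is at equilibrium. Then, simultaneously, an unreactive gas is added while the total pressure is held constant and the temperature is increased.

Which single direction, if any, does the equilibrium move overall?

Adding inert gas at constant total pressure expands the volume and lowers every reacting partial pressure. With Δn_gas = 1 − 0 = +1, Q moves away from K toward the side with fewer gas moles, so the system shifts toward the side with more gas moles — to the right.
The forward reaction is endothermic. Raising T favours the endothermic direction — shift to the right.
All effects act in the same direction — net shift to the right.

right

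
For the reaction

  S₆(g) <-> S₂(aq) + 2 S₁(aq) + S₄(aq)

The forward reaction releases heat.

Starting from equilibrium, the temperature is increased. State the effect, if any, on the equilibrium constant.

K depends on temperature via the van 't Hoff relation. The forward reaction is exothermic, so raising T decreases K.

decreases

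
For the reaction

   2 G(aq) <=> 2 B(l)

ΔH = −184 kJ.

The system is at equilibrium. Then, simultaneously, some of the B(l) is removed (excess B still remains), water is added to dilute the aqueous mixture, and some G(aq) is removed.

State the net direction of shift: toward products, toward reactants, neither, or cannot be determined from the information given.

B is a pure liquid; its activity is 1 regardless of amount, so Q is unaffected — no shift from this change.
Dilution lowers every aqueous concentration by the same factor. Δn_aq = 0 − 2 = -2, so the system shifts toward the side with more dissolved moles — to the left.
Removing G (aq), a reactant, drives the reaction to the left.
Only the nonzero effect(s) matter; the net shift is to the left.

left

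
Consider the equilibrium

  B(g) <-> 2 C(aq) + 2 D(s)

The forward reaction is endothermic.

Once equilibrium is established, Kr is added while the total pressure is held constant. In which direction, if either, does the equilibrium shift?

Adding inert gas at constant total pressure expands the volume and lowers every reacting partial pressure. With Δn_gas = 0 − 1 = -1, Q moves away from K toward the side with fewer gas moles, so the system shifts toward the side with more gas moles — to the left.

left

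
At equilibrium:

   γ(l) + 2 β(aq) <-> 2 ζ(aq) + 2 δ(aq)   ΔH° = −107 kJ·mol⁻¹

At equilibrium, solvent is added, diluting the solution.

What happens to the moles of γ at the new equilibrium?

decreases

Dilution lowers every aqueous concentration by the same factor. Δn_aq = 4 − 2 = +2, so the system shifts toward the side with more dissolved moles — to the right.
The net shift is to the right. γ is a reactant, so its amount decreases.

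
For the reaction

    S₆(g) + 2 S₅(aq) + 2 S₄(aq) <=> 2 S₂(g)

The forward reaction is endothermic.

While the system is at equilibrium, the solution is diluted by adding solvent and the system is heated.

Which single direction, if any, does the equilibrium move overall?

cannot be determined

Dilution lowers every aqueous concentration by the same factor. Δn_aq = 0 − 4 = -4, so the system shifts toward the side with more dissolved moles — to the left.
The forward reaction is endothermic. Raising T favours the endothermic direction — shift to the right.
The individual effects push in opposite directions; without quantitative information the net direction cannot be determined.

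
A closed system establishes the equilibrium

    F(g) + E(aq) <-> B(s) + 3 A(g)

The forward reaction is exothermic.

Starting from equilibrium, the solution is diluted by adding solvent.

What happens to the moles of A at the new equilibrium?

decreases

Dilution lowers every aqueous concentration by the same factor. Δn_aq = 0 − 1 = -1, so the system shifts toward the side with more dissolved moles — to the left.
The net shift is to the left. A is a product, so its amount decreases.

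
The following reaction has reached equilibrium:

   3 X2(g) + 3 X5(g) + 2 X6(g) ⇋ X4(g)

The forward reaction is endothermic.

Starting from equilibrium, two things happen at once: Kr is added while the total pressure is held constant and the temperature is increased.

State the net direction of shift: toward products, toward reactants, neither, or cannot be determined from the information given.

Adding inert gas at constant total pressure expands the volume and lowers every reacting partial pressure. With Δn_gas = 1 − 8 = -7, Q moves away from K toward the side with fewer gas moles, so the system shifts toward the side with more gas moles — to the left.
The forward reaction is endothermic. Raising T favours the endothermic direction — shift to the right.
The individual effects push in opposite directions; without quantitative information the net direction cannot be determined.

cannot be determined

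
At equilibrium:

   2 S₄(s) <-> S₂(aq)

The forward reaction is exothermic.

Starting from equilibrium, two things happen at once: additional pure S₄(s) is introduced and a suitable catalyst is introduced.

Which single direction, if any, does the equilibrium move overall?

no shift

S₄ is a pure solid; its activity is 1 regardless of amount, so Q is unaffected — no shift from this change.
A catalyst speeds both forward and reverse rates equally; it changes neither Q nor K — no shift from this change.
None of the changes alters Q relative to K, so there is no net shift.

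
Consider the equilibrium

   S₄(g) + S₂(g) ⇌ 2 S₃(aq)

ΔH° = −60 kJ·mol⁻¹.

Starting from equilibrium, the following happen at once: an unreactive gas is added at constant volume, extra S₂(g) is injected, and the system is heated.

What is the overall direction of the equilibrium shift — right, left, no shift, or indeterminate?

At constant volume, adding an inert gas leaves every reacting species' partial pressure unchanged, so Q is unchanged — no shift from this change.
Adding S₂ (g), a reactant, drives the reaction to the right.
The forward reaction is exothermic. Raising T favours the endothermic direction — shift to the left.
The individual effects push in opposite directions; without quantitative information the net direction cannot be determined.

cannot be determined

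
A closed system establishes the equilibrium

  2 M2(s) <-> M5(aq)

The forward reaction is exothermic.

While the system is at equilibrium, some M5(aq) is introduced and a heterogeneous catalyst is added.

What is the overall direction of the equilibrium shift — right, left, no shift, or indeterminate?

Adding M5 (aq), a product, drives the reaction to the left.
A catalyst speeds both forward and reverse rates equally; it changes neither Q nor K — no shift from this change.
Only the nonzero effect(s) matter; the net shift is to the left.

left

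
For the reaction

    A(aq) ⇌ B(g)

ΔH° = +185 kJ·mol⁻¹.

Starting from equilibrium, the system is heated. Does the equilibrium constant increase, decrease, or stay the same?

increases

K depends on temperature via the van 't Hoff relation. The forward reaction is endothermic, so raising T increases K.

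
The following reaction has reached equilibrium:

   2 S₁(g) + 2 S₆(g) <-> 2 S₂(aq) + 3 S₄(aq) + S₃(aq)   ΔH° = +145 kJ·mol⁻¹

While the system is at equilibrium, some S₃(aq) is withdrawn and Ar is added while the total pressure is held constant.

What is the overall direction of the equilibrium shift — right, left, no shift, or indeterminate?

cannot be determined

Removing S₃ (aq), a product, drives the reaction to the right.
Adding inert gas at constant total pressure expands the volume and lowers every reacting partial pressure. With Δn_gas = 0 − 4 = -4, Q moves away from K toward the side with fewer gas moles, so the system shifts toward the side with more gas moles — to the left.
The individual effects push in opposite directions; without quantitative information the net direction cannot be determined.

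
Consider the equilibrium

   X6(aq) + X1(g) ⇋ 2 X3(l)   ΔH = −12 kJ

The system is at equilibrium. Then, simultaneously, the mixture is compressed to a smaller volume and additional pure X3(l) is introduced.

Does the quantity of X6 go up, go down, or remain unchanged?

decreases

Gas moles: reactants 1, products 0 (Δn_gas = -1). Compression shifts the system toward the side with fewer moles of gas — to the right.
X3 is a pure liquid; its activity is 1 regardless of amount, so Q is unaffected — no shift from this change.
The net shift is to the right. X6 is a reactant, so its amount decreases.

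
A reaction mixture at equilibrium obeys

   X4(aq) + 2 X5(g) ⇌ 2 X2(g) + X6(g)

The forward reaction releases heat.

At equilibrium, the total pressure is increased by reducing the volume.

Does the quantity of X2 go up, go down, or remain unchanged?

Gas moles: reactants 2, products 3 (Δn_gas = +1). Compression shifts the system toward the side with fewer moles of gas — to the left.
The net shift is to the left. X2 is a product, so its amount decreases.

decreases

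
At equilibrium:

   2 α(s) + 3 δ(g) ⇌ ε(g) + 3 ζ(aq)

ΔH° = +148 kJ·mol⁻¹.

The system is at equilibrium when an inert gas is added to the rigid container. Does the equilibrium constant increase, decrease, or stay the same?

The equilibrium constant depends only on temperature. This perturbation changes neither the position of equilibrium nor K.

unchanged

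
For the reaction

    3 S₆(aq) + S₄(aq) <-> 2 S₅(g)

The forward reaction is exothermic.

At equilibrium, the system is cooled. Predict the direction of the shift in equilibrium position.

The forward reaction is exothermic. Lowering T favours the exothermic direction — shift to the right.

right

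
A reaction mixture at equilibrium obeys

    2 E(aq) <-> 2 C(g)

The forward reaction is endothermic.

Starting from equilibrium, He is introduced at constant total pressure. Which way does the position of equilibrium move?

right

Adding inert gas at constant total pressure expands the volume and lowers every reacting partial pressure. With Δn_gas = 2 − 0 = +2, Q moves away from K toward the side with fewer gas moles, so the system shifts toward the side with more gas moles — to the right.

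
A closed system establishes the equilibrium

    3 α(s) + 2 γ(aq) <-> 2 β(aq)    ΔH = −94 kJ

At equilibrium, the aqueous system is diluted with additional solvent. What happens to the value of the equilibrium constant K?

The equilibrium constant depends only on temperature. This perturbation changes neither the position of equilibrium nor K.

unchanged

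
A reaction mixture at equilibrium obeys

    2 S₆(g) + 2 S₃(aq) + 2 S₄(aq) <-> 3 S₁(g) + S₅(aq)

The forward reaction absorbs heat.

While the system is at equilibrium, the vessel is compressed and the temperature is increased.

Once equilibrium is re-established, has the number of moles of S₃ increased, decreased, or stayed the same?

cannot be determined

Gas moles: reactants 2, products 3 (Δn_gas = +1). Compression shifts the system toward the side with fewer moles of gas — to the left.
The forward reaction is endothermic. Raising T favours the endothermic direction — shift to the right.
The two effects oppose each other, so the net shift — and hence the change in S₃ — cannot be determined from the given information.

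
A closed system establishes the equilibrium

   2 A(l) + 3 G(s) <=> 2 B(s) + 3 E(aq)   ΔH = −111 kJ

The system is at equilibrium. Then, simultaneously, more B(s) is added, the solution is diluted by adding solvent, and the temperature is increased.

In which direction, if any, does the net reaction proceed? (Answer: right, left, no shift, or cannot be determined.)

cannot be determined

B is a pure solid; its activity is 1 regardless of amount, so Q is unaffected — no shift from this change.
Dilution lowers every aqueous concentration by the same factor. Δn_aq = 3 − 0 = +3, so the system shifts toward the side with more dissolved moles — to the right.
The forward reaction is exothermic. Raising T favours the endothermic direction — shift to the left.
The individual effects push in opposite directions; without quantitative information the net direction cannot be determined.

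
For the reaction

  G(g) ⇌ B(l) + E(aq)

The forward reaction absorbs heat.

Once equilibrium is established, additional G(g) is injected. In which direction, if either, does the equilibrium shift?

Adding G (g), a reactant, drives the reaction to the right.

right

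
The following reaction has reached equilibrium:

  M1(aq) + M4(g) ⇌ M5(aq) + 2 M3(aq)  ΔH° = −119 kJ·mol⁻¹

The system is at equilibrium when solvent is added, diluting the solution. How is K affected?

unchanged

The equilibrium constant depends only on temperature. This perturbation may move the position of equilibrium, but since T is unchanged, K itself is unchanged.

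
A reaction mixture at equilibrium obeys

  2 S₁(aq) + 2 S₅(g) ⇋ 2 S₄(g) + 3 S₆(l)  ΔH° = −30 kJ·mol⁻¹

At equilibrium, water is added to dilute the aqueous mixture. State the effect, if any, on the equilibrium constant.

The equilibrium constant depends only on temperature. This perturbation may move the position of equilibrium, but since T is unchanged, K itself is unchanged.

unchanged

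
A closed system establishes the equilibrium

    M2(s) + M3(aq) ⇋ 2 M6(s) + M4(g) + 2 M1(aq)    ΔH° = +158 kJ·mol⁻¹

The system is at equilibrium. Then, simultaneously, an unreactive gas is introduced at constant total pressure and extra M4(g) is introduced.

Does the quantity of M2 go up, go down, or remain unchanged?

cannot be determined

Adding inert gas at constant total pressure expands the volume and lowers every reacting partial pressure. With Δn_gas = 1 − 0 = +1, Q moves away from K toward the side with fewer gas moles, so the system shifts toward the side with more gas moles — to the right.
Adding M4 (g), a product, drives the reaction to the left.
The two effects oppose each other, so the net shift — and hence the change in M2 — cannot be determined from the given information.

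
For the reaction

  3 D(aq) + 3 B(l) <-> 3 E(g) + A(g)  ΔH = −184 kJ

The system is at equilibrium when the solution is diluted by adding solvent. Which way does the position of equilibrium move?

Dilution lowers every aqueous concentration by the same factor. Δn_aq = 0 − 3 = -3, so the system shifts toward the side with more dissolved moles — to the left.

left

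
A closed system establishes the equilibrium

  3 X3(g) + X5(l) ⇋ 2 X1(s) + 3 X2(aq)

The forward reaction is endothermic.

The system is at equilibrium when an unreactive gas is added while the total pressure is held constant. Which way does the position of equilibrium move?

left

Adding inert gas at constant total pressure expands the volume and lowers every reacting partial pressure. With Δn_gas = 0 − 3 = -3, Q moves away from K toward the side with fewer gas moles, so the system shifts toward the side with more gas moles — to the left.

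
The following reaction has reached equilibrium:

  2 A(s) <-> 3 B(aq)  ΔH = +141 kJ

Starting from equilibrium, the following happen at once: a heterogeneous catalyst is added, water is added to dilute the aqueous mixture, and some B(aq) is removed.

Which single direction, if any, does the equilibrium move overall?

A catalyst speeds both forward and reverse rates equally; it changes neither Q nor K — no shift from this change.
Dilution lowers every aqueous concentration by the same factor. Δn_aq = 3 − 0 = +3, so the system shifts toward the side with more dissolved moles — to the right.
Removing B (aq), a product, drives the reaction to the right.
Only the nonzero effect(s) matter; the net shift is to the right.

right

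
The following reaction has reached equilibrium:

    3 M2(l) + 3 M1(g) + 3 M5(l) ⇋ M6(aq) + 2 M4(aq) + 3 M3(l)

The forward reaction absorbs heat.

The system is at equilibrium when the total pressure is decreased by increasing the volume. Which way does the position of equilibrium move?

Gas moles: reactants 3, products 0 (Δn_gas = -3). Expansion shifts the system toward the side with more moles of gas — to the left.

left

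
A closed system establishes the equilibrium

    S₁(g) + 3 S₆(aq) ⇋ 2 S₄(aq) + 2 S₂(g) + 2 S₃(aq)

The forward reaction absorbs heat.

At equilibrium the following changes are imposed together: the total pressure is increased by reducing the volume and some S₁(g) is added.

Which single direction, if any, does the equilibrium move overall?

Gas moles: reactants 1, products 2 (Δn_gas = +1). Compression shifts the system toward the side with fewer moles of gas — to the left.
Adding S₁ (g), a reactant, drives the reaction to the right.
The individual effects push in opposite directions; without quantitative information the net direction cannot be determined.

cannot be determined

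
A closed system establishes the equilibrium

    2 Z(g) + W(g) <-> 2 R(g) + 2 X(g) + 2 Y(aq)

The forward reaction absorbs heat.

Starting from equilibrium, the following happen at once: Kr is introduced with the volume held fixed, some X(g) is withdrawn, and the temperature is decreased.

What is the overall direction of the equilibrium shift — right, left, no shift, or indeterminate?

cannot be determined

At constant volume, adding an inert gas leaves every reacting species' partial pressure unchanged, so Q is unchanged — no shift from this change.
Removing X (g), a product, drives the reaction to the right.
The forward reaction is endothermic. Lowering T favours the exothermic direction — shift to the left.
The individual effects push in opposite directions; without quantitative information the net direction cannot be determined.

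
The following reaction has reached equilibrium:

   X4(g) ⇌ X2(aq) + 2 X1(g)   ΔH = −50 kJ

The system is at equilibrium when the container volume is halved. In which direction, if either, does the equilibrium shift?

Gas moles: reactants 1, products 2 (Δn_gas = +1). Compression shifts the system toward the side with fewer moles of gas — to the left.

left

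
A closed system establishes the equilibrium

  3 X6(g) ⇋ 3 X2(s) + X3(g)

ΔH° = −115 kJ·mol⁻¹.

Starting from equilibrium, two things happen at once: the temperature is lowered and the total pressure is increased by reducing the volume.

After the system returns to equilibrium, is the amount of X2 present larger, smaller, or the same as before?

The forward reaction is exothermic. Lowering T favours the exothermic direction — shift to the right.
Gas moles: reactants 3, products 1 (Δn_gas = -2). Compression shifts the system toward the side with fewer moles of gas — to the right.
The net shift is to the right. X2 is a product, so its amount increases.

increases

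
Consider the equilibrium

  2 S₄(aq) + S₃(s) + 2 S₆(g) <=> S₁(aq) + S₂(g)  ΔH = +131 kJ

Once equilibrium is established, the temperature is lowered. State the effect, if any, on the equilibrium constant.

K depends on temperature via the van 't Hoff relation. The forward reaction is endothermic, so lowering T decreases K.

decreases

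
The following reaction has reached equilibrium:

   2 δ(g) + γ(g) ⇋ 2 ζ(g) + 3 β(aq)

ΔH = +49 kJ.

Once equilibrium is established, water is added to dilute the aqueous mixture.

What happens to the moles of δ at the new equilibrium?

Dilution lowers every aqueous concentration by the same factor. Δn_aq = 3 − 0 = +3, so the system shifts toward the side with more dissolved moles — to the right.
The net shift is to the right. δ is a reactant, so its amount decreases.

decreases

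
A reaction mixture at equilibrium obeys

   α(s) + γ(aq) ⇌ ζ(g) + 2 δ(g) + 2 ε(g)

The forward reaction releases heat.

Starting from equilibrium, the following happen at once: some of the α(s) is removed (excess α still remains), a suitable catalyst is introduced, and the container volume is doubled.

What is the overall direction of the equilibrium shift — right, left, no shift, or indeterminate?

α is a pure solid; its activity is 1 regardless of amount, so Q is unaffected — no shift from this change.
A catalyst speeds both forward and reverse rates equally; it changes neither Q nor K — no shift from this change.
Gas moles: reactants 0, products 5 (Δn_gas = +5). Expansion shifts the system toward the side with more moles of gas — to the right.
Only the nonzero effect(s) matter; the net shift is to the right.

right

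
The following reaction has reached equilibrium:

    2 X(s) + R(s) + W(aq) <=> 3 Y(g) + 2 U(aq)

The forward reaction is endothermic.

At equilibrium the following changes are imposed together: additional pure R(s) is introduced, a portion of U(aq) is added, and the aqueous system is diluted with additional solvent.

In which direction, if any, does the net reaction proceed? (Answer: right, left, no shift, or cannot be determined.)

R is a pure solid; its activity is 1 regardless of amount, so Q is unaffected — no shift from this change.
Adding U (aq), a product, drives the reaction to the left.
Dilution lowers every aqueous concentration by the same factor. Δn_aq = 2 − 1 = +1, so the system shifts toward the side with more dissolved moles — to the right.
The individual effects push in opposite directions; without quantitative information the net direction cannot be determined.

cannot be determined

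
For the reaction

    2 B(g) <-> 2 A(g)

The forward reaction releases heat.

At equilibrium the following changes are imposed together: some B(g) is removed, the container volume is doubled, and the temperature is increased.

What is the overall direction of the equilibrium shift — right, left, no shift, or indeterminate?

Removing B (g), a reactant, drives the reaction to the left.
Gas moles: reactants 2, products 2. Δn_gas = 0, so a volume change leaves Q equal to K — no shift from this change.
The forward reaction is exothermic. Raising T favours the endothermic direction — shift to the left.
Only the nonzero effect(s) matter; the net shift is to the left.

left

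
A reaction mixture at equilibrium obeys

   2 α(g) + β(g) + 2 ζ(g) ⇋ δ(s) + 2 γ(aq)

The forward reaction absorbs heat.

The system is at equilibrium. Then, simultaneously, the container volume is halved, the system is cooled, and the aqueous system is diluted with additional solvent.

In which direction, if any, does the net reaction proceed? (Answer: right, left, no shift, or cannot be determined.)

cannot be determined

Gas moles: reactants 5, products 0 (Δn_gas = -5). Compression shifts the system toward the side with fewer moles of gas — to the right.
The forward reaction is endothermic. Lowering T favours the exothermic direction — shift to the left.
Dilution lowers every aqueous concentration by the same factor. Δn_aq = 2 − 0 = +2, so the system shifts toward the side with more dissolved moles — to the right.
The individual effects push in opposite directions; without quantitative information the net direction cannot be determined.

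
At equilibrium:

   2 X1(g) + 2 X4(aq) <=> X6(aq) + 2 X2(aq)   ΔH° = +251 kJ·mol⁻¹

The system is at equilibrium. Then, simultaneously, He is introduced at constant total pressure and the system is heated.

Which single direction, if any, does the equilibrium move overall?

cannot be determined

Adding inert gas at constant total pressure expands the volume and lowers every reacting partial pressure. With Δn_gas = 0 − 2 = -2, Q moves away from K toward the side with fewer gas moles, so the system shifts toward the side with more gas moles — to the left.
The forward reaction is endothermic. Raising T favours the endothermic direction — shift to the right.
The individual effects push in opposite directions; without quantitative information the net direction cannot be determined.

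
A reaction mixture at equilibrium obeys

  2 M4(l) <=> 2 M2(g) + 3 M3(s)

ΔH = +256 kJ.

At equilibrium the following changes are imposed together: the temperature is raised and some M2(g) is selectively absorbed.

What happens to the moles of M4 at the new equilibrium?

The forward reaction is endothermic. Raising T favours the endothermic direction — shift to the right.
Removing M2 (g), a product, drives the reaction to the right.
The net shift is to the right. M4 is a reactant, so its amount decreases.

decreases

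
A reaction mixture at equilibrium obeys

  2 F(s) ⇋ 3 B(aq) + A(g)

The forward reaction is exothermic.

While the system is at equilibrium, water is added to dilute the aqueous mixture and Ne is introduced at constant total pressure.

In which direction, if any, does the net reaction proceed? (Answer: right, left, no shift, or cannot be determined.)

right

Dilution lowers every aqueous concentration by the same factor. Δn_aq = 3 − 0 = +3, so the system shifts toward the side with more dissolved moles — to the right.
Adding inert gas at constant total pressure expands the volume and lowers every reacting partial pressure. With Δn_gas = 1 − 0 = +1, Q moves away from K toward the side with fewer gas moles, so the system shifts toward the side with more gas moles — to the right.
All effects act in the same direction — net shift to the right.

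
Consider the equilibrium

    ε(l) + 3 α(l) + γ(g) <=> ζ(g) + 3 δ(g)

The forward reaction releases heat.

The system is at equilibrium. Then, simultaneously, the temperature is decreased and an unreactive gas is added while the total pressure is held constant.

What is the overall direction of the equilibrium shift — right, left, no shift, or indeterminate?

right

The forward reaction is exothermic. Lowering T favours the exothermic direction — shift to the right.
Adding inert gas at constant total pressure expands the volume and lowers every reacting partial pressure. With Δn_gas = 4 − 1 = +3, Q moves away from K toward the side with fewer gas moles, so the system shifts toward the side with more gas moles — to the right.
All effects act in the same direction — net shift to the right.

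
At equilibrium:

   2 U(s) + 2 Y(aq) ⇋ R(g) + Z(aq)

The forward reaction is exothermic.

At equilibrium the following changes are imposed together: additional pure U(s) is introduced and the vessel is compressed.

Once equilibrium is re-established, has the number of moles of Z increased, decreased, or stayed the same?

U is a pure solid; its activity is 1 regardless of amount, so Q is unaffected — no shift from this change.
Gas moles: reactants 0, products 1 (Δn_gas = +1). Compression shifts the system toward the side with fewer moles of gas — to the left.
The net shift is to the left. Z is a product, so its amount decreases.

decreases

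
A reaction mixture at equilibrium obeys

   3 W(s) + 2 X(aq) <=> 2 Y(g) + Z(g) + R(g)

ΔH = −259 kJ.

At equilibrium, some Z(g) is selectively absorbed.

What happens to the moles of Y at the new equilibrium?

Removing Z (g), a product, drives the reaction to the right.
The net shift is to the right. Y is a product, so its amount increases.

increases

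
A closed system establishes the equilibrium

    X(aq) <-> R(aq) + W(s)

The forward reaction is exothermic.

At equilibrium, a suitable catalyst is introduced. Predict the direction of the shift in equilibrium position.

no shift

A catalyst speeds both forward and reverse rates equally; it changes neither Q nor K — no shift from this change.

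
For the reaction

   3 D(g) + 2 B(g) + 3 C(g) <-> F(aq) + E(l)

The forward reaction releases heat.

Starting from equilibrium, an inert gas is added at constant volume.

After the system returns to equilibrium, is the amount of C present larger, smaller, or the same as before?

At constant volume, adding an inert gas leaves every reacting species' partial pressure unchanged, so Q is unchanged — no shift from this change.
No net shift occurs, so the amount of C is unchanged.

unchanged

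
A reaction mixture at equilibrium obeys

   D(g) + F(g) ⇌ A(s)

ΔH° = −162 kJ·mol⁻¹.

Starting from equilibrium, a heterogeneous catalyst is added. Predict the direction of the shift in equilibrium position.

no shift

A catalyst speeds both forward and reverse rates equally; it changes neither Q nor K — no shift from this change.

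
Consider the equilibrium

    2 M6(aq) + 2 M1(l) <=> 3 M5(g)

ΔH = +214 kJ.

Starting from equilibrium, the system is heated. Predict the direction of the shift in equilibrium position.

right

The forward reaction is endothermic. Raising T favours the endothermic direction — shift to the right.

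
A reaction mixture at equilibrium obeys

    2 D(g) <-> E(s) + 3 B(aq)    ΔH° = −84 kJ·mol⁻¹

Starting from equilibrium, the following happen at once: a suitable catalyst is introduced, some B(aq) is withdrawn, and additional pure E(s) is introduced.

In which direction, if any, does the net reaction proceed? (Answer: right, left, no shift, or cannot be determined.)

A catalyst speeds both forward and reverse rates equally; it changes neither Q nor K — no shift from this change.
Removing B (aq), a product, drives the reaction to the right.
E is a pure solid; its activity is 1 regardless of amount, so Q is unaffected — no shift from this change.
Only the nonzero effect(s) matter; the net shift is to the right.

right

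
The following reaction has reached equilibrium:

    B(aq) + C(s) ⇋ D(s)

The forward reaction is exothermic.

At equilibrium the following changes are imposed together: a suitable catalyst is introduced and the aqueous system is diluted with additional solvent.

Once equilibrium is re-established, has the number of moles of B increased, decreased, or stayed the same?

A catalyst speeds both forward and reverse rates equally; it changes neither Q nor K — no shift from this change.
Dilution lowers every aqueous concentration by the same factor. Δn_aq = 0 − 1 = -1, so the system shifts toward the side with more dissolved moles — to the left.
The net shift is to the left. B is a reactant, so its amount increases.

increases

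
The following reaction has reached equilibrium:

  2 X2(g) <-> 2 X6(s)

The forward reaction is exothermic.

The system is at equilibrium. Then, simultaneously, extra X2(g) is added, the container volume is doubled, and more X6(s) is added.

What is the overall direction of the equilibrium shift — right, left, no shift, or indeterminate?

Adding X2 (g), a reactant, drives the reaction to the right.
Gas moles: reactants 2, products 0 (Δn_gas = -2). Expansion shifts the system toward the side with more moles of gas — to the left.
X6 is a pure solid; its activity is 1 regardless of amount, so Q is unaffected — no shift from this change.
The individual effects push in opposite directions; without quantitative information the net direction cannot be determined.

cannot be determined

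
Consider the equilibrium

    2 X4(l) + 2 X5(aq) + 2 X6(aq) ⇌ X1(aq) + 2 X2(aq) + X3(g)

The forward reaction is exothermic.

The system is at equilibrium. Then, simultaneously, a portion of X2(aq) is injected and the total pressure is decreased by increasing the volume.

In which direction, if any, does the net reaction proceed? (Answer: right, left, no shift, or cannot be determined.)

cannot be determined

Adding X2 (aq), a product, drives the reaction to the left.
Gas moles: reactants 0, products 1 (Δn_gas = +1). Expansion shifts the system toward the side with more moles of gas — to the right.
The individual effects push in opposite directions; without quantitative information the net direction cannot be determined.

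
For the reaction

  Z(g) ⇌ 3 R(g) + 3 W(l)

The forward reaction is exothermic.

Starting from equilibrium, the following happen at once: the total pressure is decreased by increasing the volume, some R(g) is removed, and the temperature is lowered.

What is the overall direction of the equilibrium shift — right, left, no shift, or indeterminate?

Gas moles: reactants 1, products 3 (Δn_gas = +2). Expansion shifts the system toward the side with more moles of gas — to the right.
Removing R (g), a product, drives the reaction to the right.
The forward reaction is exothermic. Lowering T favours the exothermic direction — shift to the right.
All effects act in the same direction — net shift to the right.

right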